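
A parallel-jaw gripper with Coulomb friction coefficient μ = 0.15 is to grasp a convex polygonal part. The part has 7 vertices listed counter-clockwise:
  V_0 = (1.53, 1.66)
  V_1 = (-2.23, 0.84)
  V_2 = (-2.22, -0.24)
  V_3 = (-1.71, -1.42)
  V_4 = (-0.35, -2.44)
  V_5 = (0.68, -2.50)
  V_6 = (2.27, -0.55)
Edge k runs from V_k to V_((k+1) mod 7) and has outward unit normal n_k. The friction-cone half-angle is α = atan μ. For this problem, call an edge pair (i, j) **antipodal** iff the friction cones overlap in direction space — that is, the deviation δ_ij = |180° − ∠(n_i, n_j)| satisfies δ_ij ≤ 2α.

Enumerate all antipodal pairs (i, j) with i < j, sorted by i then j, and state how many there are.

count = 2; pairs: (0,4), (2,6)

α = atan 0.15 = 8.53°;  2α = 17.06°
n_0 = (-0.2131, +0.9770)
n_1 = (-1.0000, -0.0093)
n_2 = (-0.9179, -0.3967)
n_3 = (-0.6000, -0.8000)
n_4 = (-0.0582, -0.9983)
n_5 = (+0.7750, -0.6319)
n_6 = (+0.9483, +0.3175)
  (0,1): δ = 101.77°  ·
  (0,2): δ = 78.93°  ·
  (0,3): δ = 49.17°  ·
  (0,4): δ = 15.64°  ✓
  (0,5): δ = 38.50°  ·
  (0,6): δ = 96.21°  ·
  (1,2): δ = 157.16°  ·
  (1,3): δ = 127.40°  ·
  (1,4): δ = 93.86°  ·
  (1,5): δ = 39.72°  ·
  (1,6): δ = 17.98°  ·
  (2,3): δ = 150.24°  ·
  (2,4): δ = 116.71°  ·
  (2,5): δ = 62.57°  ·
  (2,6): δ = 4.86°  ✓
  (3,4): δ = 146.46°  ·
  (3,5): δ = 92.32°  ·
  (3,6): δ = 34.62°  ·
  (4,5): δ = 125.86°  ·
  (4,6): δ = 68.15°  ·
  (5,6): δ = 122.29°  ·
antipodal pairs: 2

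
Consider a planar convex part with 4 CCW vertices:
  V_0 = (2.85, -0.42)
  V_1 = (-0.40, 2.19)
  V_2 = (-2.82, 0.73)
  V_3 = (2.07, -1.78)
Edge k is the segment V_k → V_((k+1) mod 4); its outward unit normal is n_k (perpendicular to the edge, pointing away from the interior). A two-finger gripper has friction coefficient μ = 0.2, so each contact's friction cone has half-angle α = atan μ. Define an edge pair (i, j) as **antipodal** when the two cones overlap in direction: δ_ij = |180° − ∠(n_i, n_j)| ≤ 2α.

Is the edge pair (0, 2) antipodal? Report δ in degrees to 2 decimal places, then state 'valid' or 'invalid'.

α = atan 0.2 = 11.31°;  2α = 22.62°
edge 0: e_0 = (-3.25, +2.61);  n_0 = (+0.6262, +0.7797)
edge 2: e_2 = (+4.89, -2.51);  n_2 = (-0.4566, -0.8896)
∠(n_0, n_2) = 168.40°
δ = |180° − 168.40°| = 11.60°
11.60° ≤ 2α = 22.62°  →  valid

δ = 11.60°, valid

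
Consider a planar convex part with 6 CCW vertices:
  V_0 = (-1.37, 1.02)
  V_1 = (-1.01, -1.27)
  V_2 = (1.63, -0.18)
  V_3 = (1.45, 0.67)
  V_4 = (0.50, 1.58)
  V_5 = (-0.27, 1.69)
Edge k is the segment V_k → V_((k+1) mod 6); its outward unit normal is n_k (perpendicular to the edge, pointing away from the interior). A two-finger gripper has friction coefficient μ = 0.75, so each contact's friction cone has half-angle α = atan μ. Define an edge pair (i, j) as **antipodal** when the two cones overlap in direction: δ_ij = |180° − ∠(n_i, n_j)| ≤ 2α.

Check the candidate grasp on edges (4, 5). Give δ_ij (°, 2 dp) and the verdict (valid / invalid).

δ = 140.52°, invalid

α = atan 0.75 = 36.87°;  2α = 73.74°
edge 4: e_4 = (-0.77, +0.11);  n_4 = (+0.1414, +0.9899)
edge 5: e_5 = (-1.10, -0.67);  n_5 = (-0.5202, +0.8540)
∠(n_4, n_5) = 39.48°
δ = |180° − 39.48°| = 140.52°
140.52° > 2α = 73.74°  →  invalid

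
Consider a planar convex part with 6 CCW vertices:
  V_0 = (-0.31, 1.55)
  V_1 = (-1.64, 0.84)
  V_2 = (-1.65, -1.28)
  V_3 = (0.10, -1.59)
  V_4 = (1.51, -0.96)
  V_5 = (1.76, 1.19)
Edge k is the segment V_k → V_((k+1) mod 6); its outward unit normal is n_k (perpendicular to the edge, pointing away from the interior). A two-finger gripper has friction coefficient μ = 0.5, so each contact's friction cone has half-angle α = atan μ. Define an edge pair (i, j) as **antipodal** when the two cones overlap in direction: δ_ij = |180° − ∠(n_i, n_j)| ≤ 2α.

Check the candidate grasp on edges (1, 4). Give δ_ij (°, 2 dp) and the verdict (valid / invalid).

δ = 6.36°, valid

α = atan 0.5 = 26.57°;  2α = 53.13°
edge 1: e_1 = (-0.01, -2.12);  n_1 = (-1.0000, +0.0047)
edge 4: e_4 = (+0.25, +2.15);  n_4 = (+0.9933, -0.1155)
∠(n_1, n_4) = 173.64°
δ = |180° − 173.64°| = 6.36°
6.36° ≤ 2α = 53.13°  →  valid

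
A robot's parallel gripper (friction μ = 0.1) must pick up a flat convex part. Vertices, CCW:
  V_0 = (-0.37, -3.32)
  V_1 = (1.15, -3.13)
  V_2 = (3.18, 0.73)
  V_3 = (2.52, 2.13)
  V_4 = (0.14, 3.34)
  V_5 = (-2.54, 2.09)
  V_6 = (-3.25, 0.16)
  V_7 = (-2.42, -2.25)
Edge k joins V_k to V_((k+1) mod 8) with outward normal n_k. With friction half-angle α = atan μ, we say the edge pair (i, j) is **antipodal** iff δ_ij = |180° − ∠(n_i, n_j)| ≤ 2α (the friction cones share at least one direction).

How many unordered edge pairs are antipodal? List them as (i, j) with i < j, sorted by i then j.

α = atan 0.1 = 5.71°;  2α = 11.42°
n_0 = (+0.1240, -0.9923)
n_1 = (+0.8851, -0.4655)
n_2 = (+0.9045, +0.4264)
n_3 = (+0.4532, +0.8914)
n_4 = (-0.4227, +0.9063)
n_5 = (-0.9385, +0.3453)
n_6 = (-0.9455, -0.3256)
n_7 = (-0.4627, -0.8865)
  (0,1): δ = 124.87°  ·
  (0,2): δ = 71.88°  ·
  (0,3): δ = 34.07°  ·
  (0,4): δ = 17.88°  ·
  (0,5): δ = 62.68°  ·
  (0,6): δ = 101.88°  ·
  (0,7): δ = 145.31°  ·
  (1,2): δ = 127.02°  ·
  (1,3): δ = 89.21°  ·
  (1,4): δ = 37.25°  ·
  (1,5): δ = 7.54°  ✓
  (1,6): δ = 46.74°  ·
  (1,7): δ = 90.18°  ·
  (2,3): δ = 142.19°  ·
  (2,4): δ = 90.24°  ·
  (2,5): δ = 45.44°  ·
  (2,6): δ = 6.24°  ✓
  (2,7): δ = 37.20°  ·
  (3,4): δ = 128.05°  ·
  (3,5): δ = 83.25°  ·
  (3,6): δ = 44.05°  ·
  (3,7): δ = 0.61°  ✓
  (4,5): δ = 135.20°  ·
  (4,6): δ = 96.00°  ·
  (4,7): δ = 52.57°  ·
  (5,6): δ = 140.80°  ·
  (5,7): δ = 97.37°  ·
  (6,7): δ = 136.57°  ·
antipodal pairs: 3

count = 3; pairs: (1,5), (2,6), (3,7)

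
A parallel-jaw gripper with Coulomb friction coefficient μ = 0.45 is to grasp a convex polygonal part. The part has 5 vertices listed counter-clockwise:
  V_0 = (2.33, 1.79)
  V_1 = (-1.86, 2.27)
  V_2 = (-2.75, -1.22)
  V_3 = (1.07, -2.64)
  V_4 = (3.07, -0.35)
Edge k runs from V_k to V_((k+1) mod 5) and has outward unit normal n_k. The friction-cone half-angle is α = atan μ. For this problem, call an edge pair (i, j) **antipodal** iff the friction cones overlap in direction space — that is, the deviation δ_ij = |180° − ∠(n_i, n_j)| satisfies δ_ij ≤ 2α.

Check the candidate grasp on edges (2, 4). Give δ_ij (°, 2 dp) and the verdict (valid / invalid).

α = atan 0.45 = 24.23°;  2α = 48.46°
edge 2: e_2 = (+3.82, -1.42);  n_2 = (-0.3484, -0.9373)
edge 4: e_4 = (-0.74, +2.14);  n_4 = (+0.9451, +0.3268)
∠(n_2, n_4) = 129.47°
δ = |180° − 129.47°| = 50.53°
50.53° > 2α = 48.46°  →  invalid

δ = 50.53°, invalid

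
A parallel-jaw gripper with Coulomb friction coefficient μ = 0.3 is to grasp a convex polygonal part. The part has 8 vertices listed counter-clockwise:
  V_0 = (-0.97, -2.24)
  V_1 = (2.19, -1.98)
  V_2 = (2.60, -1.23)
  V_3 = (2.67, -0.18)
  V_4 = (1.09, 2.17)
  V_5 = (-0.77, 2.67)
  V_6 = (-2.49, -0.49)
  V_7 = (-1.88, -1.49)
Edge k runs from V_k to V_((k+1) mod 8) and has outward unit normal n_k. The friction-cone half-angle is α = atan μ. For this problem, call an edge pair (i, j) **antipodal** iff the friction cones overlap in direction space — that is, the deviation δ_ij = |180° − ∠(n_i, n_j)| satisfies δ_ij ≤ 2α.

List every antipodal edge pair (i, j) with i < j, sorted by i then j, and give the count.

α = atan 0.3 = 16.70°;  2α = 33.40°
n_0 = (+0.0820, -0.9966)
n_1 = (+0.8774, -0.4797)
n_2 = (+0.9978, -0.0665)
n_3 = (+0.8299, +0.5580)
n_4 = (+0.2596, +0.9657)
n_5 = (-0.8783, +0.4781)
n_6 = (-0.8537, -0.5208)
n_7 = (-0.6360, -0.7717)
  (0,1): δ = 123.37°  ·
  (0,2): δ = 98.52°  ·
  (0,3): δ = 60.79°  ·
  (0,4): δ = 19.75°  ✓
  (0,5): δ = 56.74°  ·
  (0,6): δ = 116.68°  ·
  (0,7): δ = 135.80°  ·
  (1,2): δ = 155.15°  ·
  (1,3): δ = 117.42°  ·
  (1,4): δ = 76.38°  ·
  (1,5): δ = 0.10°  ✓
  (1,6): δ = 60.05°  ·
  (1,7): δ = 79.17°  ·
  (2,3): δ = 142.27°  ·
  (2,4): δ = 101.23°  ·
  (2,5): δ = 24.75°  ✓
  (2,6): δ = 35.20°  ·
  (2,7): δ = 54.32°  ·
  (3,4): δ = 138.96°  ·
  (3,5): δ = 62.47°  ·
  (3,6): δ = 2.53°  ✓
  (3,7): δ = 16.59°  ✓
  (4,5): δ = 103.51°  ·
  (4,6): δ = 43.57°  ·
  (4,7): δ = 24.45°  ✓
  (5,6): δ = 120.06°  ·
  (5,7): δ = 100.93°  ·
  (6,7): δ = 160.88°  ·
antipodal pairs: 6

count = 6; pairs: (0,4), (1,5), (2,5), (3,6), (3,7), (4,7)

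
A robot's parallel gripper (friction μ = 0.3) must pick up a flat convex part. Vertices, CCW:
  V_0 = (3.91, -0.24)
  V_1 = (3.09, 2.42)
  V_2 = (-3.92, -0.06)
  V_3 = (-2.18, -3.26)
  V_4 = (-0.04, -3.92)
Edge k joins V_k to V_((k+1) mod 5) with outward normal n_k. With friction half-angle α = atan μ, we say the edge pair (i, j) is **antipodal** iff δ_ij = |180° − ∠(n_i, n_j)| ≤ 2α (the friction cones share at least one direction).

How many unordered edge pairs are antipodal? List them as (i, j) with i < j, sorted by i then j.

α = atan 0.3 = 16.70°;  2α = 33.40°
n_0 = (+0.9556, +0.2946)
n_1 = (-0.3335, +0.9427)
n_2 = (-0.8785, -0.4777)
n_3 = (-0.2947, -0.9556)
n_4 = (+0.6817, -0.7317)
  (0,1): δ = 87.65°  ·
  (0,2): δ = 11.40°  ✓
  (0,3): δ = 55.73°  ·
  (0,4): δ = 115.84°  ·
  (1,2): δ = 80.95°  ·
  (1,3): δ = 36.62°  ·
  (1,4): δ = 23.49°  ✓
  (2,3): δ = 135.68°  ·
  (2,4): δ = 75.56°  ·
  (3,4): δ = 119.89°  ·
antipodal pairs: 2

count = 2; pairs: (0,2), (1,4)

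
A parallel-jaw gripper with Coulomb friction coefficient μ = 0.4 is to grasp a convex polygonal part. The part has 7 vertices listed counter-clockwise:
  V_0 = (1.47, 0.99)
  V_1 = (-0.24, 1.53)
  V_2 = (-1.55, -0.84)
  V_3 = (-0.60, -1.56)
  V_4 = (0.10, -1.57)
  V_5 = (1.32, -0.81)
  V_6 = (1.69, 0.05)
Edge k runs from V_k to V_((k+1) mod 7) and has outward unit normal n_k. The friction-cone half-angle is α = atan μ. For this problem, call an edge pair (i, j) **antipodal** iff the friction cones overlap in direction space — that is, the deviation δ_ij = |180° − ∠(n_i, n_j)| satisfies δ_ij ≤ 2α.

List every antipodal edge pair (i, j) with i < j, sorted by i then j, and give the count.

count = 6; pairs: (0,2), (0,3), (1,4), (1,5), (1,6), (2,6)

α = atan 0.4 = 21.80°;  2α = 43.60°
n_0 = (+0.3011, +0.9536)
n_1 = (-0.8752, +0.4838)
n_2 = (-0.6040, -0.7970)
n_3 = (-0.0143, -0.9999)
n_4 = (+0.5287, -0.8488)
n_5 = (+0.9186, -0.3952)
n_6 = (+0.9737, +0.2279)
  (0,1): δ = 101.41°  ·
  (0,2): δ = 19.63°  ✓
  (0,3): δ = 16.71°  ✓
  (0,4): δ = 49.45°  ·
  (0,5): δ = 84.25°  ·
  (0,6): δ = 120.70°  ·
  (1,2): δ = 98.23°  ·
  (1,3): δ = 61.89°  ·
  (1,4): δ = 29.15°  ✓
  (1,5): δ = 5.65°  ✓
  (1,6): δ = 42.10°  ✓
  (2,3): δ = 143.66°  ·
  (2,4): δ = 110.92°  ·
  (2,5): δ = 76.12°  ·
  (2,6): δ = 39.67°  ✓
  (3,4): δ = 147.26°  ·
  (3,5): δ = 112.46°  ·
  (3,6): δ = 76.01°  ·
  (4,5): δ = 145.20°  ·
  (4,6): δ = 108.75°  ·
  (5,6): δ = 143.55°  ·
antipodal pairs: 6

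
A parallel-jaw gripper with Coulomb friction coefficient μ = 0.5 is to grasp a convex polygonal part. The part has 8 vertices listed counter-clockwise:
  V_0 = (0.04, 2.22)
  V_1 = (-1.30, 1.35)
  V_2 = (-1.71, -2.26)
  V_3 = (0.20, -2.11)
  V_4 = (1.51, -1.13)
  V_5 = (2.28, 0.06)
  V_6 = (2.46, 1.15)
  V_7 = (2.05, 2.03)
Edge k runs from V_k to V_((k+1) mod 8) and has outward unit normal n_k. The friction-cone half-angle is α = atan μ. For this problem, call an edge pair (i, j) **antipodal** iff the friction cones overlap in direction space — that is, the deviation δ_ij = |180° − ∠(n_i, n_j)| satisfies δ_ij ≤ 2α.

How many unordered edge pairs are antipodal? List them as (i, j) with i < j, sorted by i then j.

α = atan 0.5 = 26.57°;  2α = 53.13°
n_0 = (-0.5445, +0.8387)
n_1 = (-0.9936, +0.1128)
n_2 = (+0.0783, -0.9969)
n_3 = (+0.5990, -0.8007)
n_4 = (+0.8396, -0.5433)
n_5 = (+0.9866, -0.1629)
n_6 = (+0.9064, +0.4223)
n_7 = (+0.0941, +0.9956)
  (0,1): δ = 129.47°  ·
  (0,2): δ = 28.50°  ✓
  (0,3): δ = 3.81°  ✓
  (0,4): δ = 24.10°  ✓
  (0,5): δ = 47.63°  ✓
  (0,6): δ = 81.99°  ·
  (0,7): δ = 141.61°  ·
  (1,2): δ = 79.03°  ·
  (1,3): δ = 46.72°  ✓
  (1,4): δ = 26.43°  ✓
  (1,5): δ = 2.90°  ✓
  (1,6): δ = 31.46°  ✓
  (1,7): δ = 91.08°  ·
  (2,3): δ = 147.69°  ·
  (2,4): δ = 127.40°  ·
  (2,5): δ = 103.87°  ·
  (2,6): δ = 69.51°  ·
  (2,7): δ = 9.89°  ✓
  (3,4): δ = 159.71°  ·
  (3,5): δ = 136.18°  ·
  (3,6): δ = 101.82°  ·
  (3,7): δ = 42.20°  ✓
  (4,5): δ = 156.47°  ·
  (4,6): δ = 122.11°  ·
  (4,7): δ = 62.49°  ·
  (5,6): δ = 145.64°  ·
  (5,7): δ = 86.02°  ·
  (6,7): δ = 120.38°  ·
antipodal pairs: 10

count = 10; pairs: (0,2), (0,3), (0,4), (0,5), (1,3), (1,4), (1,5), (1,6), (2,7), (3,7)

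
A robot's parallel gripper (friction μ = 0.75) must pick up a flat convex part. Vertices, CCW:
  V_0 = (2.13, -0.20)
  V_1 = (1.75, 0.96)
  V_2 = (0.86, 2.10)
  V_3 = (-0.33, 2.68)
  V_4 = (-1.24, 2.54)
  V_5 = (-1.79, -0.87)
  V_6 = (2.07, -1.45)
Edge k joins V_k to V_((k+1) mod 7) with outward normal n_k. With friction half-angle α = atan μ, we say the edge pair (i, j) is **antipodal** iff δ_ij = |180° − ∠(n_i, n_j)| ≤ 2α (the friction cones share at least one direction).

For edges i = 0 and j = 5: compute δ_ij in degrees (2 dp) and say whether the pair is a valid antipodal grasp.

α = atan 0.75 = 36.87°;  2α = 73.74°
edge 0: e_0 = (-0.38, +1.16);  n_0 = (+0.9503, +0.3113)
edge 5: e_5 = (+3.86, -0.58);  n_5 = (-0.1486, -0.9889)
∠(n_0, n_5) = 116.68°
δ = |180° − 116.68°| = 63.32°
63.32° ≤ 2α = 73.74°  →  valid

δ = 63.32°, valid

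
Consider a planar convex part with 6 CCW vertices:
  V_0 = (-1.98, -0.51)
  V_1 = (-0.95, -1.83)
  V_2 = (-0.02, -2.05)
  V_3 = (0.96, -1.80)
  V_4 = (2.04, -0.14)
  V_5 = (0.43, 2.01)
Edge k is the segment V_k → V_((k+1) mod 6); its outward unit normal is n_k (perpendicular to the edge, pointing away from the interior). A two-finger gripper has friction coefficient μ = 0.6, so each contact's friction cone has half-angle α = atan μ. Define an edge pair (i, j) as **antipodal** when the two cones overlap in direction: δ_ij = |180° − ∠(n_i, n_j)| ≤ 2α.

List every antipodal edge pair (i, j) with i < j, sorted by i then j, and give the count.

count = 5; pairs: (0,4), (1,4), (1,5), (2,5), (3,5)

α = atan 0.6 = 30.96°;  2α = 61.93°
n_0 = (-0.7884, -0.6152)
n_1 = (-0.2302, -0.9731)
n_2 = (+0.2472, -0.9690)
n_3 = (+0.8382, -0.5453)
n_4 = (+0.8004, +0.5994)
n_5 = (-0.7227, +0.6912)
  (0,1): δ = 141.27°  ·
  (0,2): δ = 113.65°  ·
  (0,3): δ = 71.01°  ·
  (0,4): δ = 1.14°  ✓
  (0,5): δ = 98.31°  ·
  (1,2): δ = 152.38°  ·
  (1,3): δ = 109.74°  ·
  (1,4): δ = 39.86°  ✓
  (1,5): δ = 59.59°  ✓
  (2,3): δ = 137.36°  ·
  (2,4): δ = 67.48°  ·
  (2,5): δ = 31.97°  ✓
  (3,4): δ = 110.12°  ·
  (3,5): δ = 10.67°  ✓
  (4,5): δ = 80.55°  ·
antipodal pairs: 5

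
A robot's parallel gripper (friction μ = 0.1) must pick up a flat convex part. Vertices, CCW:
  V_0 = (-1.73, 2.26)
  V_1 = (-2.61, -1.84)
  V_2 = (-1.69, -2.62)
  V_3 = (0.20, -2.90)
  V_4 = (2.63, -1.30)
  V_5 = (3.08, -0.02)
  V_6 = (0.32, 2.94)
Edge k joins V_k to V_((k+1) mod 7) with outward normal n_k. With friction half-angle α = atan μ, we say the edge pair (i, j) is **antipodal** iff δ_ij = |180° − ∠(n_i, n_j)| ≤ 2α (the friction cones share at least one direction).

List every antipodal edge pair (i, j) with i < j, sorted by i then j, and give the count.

α = atan 0.1 = 5.71°;  2α = 11.42°
n_0 = (-0.9777, +0.2099)
n_1 = (-0.6467, -0.7628)
n_2 = (-0.1465, -0.9892)
n_3 = (+0.5499, -0.8352)
n_4 = (+0.9434, -0.3317)
n_5 = (+0.7314, +0.6820)
n_6 = (-0.3148, +0.9491)
  (0,1): δ = 118.18°  ·
  (0,2): δ = 86.31°  ·
  (0,3): δ = 44.52°  ·
  (0,4): δ = 7.26°  ✓
  (0,5): δ = 55.11°  ·
  (0,6): δ = 120.46°  ·
  (1,2): δ = 148.13°  ·
  (1,3): δ = 106.35°  ·
  (1,4): δ = 69.08°  ·
  (1,5): δ = 6.71°  ✓
  (1,6): δ = 58.64°  ·
  (2,3): δ = 138.21°  ·
  (2,4): δ = 100.94°  ·
  (2,5): δ = 38.58°  ·
  (2,6): δ = 26.78°  ·
  (3,4): δ = 142.73°  ·
  (3,5): δ = 80.36°  ·
  (3,6): δ = 15.01°  ·
  (4,5): δ = 117.63°  ·
  (4,6): δ = 52.28°  ·
  (5,6): δ = 114.65°  ·
antipodal pairs: 2

count = 2; pairs: (0,4), (1,5)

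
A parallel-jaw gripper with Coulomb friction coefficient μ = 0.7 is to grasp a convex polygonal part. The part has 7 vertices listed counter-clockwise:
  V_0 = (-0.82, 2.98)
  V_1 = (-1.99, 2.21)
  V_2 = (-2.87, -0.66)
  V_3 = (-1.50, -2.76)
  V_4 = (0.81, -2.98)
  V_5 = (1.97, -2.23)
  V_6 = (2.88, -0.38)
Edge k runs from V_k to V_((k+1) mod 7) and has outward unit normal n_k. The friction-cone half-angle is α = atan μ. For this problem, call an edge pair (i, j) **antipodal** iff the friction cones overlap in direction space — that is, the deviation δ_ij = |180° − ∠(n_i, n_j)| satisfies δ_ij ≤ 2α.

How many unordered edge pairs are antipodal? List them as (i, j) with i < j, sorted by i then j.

α = atan 0.7 = 34.99°;  2α = 69.98°
n_0 = (-0.5497, +0.8353)
n_1 = (-0.9561, +0.2931)
n_2 = (-0.8375, -0.5464)
n_3 = (-0.0948, -0.9955)
n_4 = (+0.5430, -0.8398)
n_5 = (+0.8973, -0.4414)
n_6 = (+0.6723, +0.7403)
  (0,1): δ = 140.40°  ·
  (0,2): δ = 90.23°  ·
  (0,3): δ = 38.79°  ✓
  (0,4): δ = 0.46°  ✓
  (0,5): δ = 30.46°  ✓
  (0,6): δ = 104.41°  ·
  (1,2): δ = 129.83°  ·
  (1,3): δ = 78.39°  ·
  (1,4): δ = 40.07°  ✓
  (1,5): δ = 9.15°  ✓
  (1,6): δ = 64.80°  ✓
  (2,3): δ = 128.56°  ·
  (2,4): δ = 90.23°  ·
  (2,5): δ = 59.31°  ✓
  (2,6): δ = 14.64°  ✓
  (3,4): δ = 141.67°  ·
  (3,5): δ = 110.75°  ·
  (3,6): δ = 36.80°  ✓
  (4,5): δ = 149.08°  ·
  (4,6): δ = 75.13°  ·
  (5,6): δ = 106.05°  ·
antipodal pairs: 9

count = 9; pairs: (0,3), (0,4), (0,5), (1,4), (1,5), (1,6), (2,5), (2,6), (3,6)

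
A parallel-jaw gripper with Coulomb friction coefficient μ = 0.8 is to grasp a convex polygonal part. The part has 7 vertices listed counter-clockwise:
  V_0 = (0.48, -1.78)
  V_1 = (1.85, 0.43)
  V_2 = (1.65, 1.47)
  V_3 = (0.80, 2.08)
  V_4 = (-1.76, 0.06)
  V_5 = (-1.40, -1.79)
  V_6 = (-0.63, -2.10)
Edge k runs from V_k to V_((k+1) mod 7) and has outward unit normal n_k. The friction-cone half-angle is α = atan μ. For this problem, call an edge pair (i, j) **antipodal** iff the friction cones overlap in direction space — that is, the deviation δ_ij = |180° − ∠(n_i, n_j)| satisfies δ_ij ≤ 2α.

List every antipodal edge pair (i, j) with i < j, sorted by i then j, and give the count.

α = atan 0.8 = 38.66°;  2α = 77.32°
n_0 = (+0.8499, -0.5269)
n_1 = (+0.9820, +0.1888)
n_2 = (+0.5830, +0.8124)
n_3 = (-0.6194, +0.7850)
n_4 = (-0.9816, -0.1910)
n_5 = (-0.3735, -0.9276)
n_6 = (+0.2770, -0.9609)
  (0,1): δ = 137.32°  ·
  (0,2): δ = 93.87°  ·
  (0,3): δ = 19.93°  ✓
  (0,4): δ = 42.81°  ✓
  (0,5): δ = 99.87°  ·
  (0,6): δ = 137.88°  ·
  (1,2): δ = 136.55°  ·
  (1,3): δ = 62.61°  ✓
  (1,4): δ = 0.13°  ✓
  (1,5): δ = 57.18°  ✓
  (1,6): δ = 95.20°  ·
  (2,3): δ = 106.06°  ·
  (2,4): δ = 43.32°  ✓
  (2,5): δ = 13.74°  ✓
  (2,6): δ = 51.75°  ✓
  (3,4): δ = 117.26°  ·
  (3,5): δ = 60.21°  ✓
  (3,6): δ = 22.19°  ✓
  (4,5): δ = 122.94°  ·
  (4,6): δ = 84.93°  ·
  (5,6): δ = 141.99°  ·
antipodal pairs: 10

count = 10; pairs: (0,3), (0,4), (1,3), (1,4), (1,5), (2,4), (2,5), (2,6), (3,5), (3,6)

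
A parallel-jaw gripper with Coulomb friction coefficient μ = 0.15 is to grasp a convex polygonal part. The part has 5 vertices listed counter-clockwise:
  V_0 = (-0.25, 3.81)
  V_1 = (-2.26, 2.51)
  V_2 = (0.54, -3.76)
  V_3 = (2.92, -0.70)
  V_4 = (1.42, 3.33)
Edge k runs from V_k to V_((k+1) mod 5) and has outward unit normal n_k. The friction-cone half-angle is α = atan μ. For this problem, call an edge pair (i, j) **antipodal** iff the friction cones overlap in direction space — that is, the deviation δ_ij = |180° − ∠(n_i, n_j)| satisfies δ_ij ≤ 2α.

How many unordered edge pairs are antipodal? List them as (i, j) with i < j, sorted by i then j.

α = atan 0.15 = 8.53°;  2α = 17.06°
n_0 = (-0.5431, +0.8397)
n_1 = (-0.9131, -0.4078)
n_2 = (+0.7894, -0.6139)
n_3 = (+0.9372, +0.3488)
n_4 = (+0.2762, +0.9611)
  (0,1): δ = 98.83°  ·
  (0,2): δ = 19.23°  ·
  (0,3): δ = 77.52°  ·
  (0,4): δ = 131.07°  ·
  (1,2): δ = 61.94°  ·
  (1,3): δ = 3.65°  ✓
  (1,4): δ = 49.90°  ·
  (2,3): δ = 121.71°  ·
  (2,4): δ = 68.16°  ·
  (3,4): δ = 126.45°  ·
antipodal pairs: 1

count = 1; pairs: (1,3)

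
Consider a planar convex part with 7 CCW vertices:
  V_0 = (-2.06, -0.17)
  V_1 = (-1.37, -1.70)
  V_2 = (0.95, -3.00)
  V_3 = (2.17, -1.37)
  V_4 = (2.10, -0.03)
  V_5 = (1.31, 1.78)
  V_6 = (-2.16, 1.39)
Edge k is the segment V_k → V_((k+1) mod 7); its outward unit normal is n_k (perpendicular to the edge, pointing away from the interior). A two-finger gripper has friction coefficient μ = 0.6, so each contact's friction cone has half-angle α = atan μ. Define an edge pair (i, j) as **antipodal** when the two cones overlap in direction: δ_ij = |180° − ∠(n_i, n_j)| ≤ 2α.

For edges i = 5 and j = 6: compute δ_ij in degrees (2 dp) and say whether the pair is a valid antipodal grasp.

α = atan 0.6 = 30.96°;  2α = 61.93°
edge 5: e_5 = (-3.47, -0.39);  n_5 = (-0.1117, +0.9937)
edge 6: e_6 = (+0.10, -1.56);  n_6 = (-0.9980, -0.0640)
∠(n_5, n_6) = 87.26°
δ = |180° − 87.26°| = 92.74°
92.74° > 2α = 61.93°  →  invalid

δ = 92.74°, invalid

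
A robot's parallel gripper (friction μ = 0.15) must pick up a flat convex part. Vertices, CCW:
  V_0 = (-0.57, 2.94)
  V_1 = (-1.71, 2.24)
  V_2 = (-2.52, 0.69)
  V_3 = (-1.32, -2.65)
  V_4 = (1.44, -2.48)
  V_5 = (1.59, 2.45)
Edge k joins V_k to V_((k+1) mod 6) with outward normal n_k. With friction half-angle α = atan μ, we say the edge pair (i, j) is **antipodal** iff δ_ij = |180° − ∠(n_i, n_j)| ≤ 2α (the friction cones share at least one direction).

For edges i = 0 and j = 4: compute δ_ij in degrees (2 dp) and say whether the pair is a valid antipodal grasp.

δ = 56.71°, invalid

α = atan 0.15 = 8.53°;  2α = 17.06°
edge 0: e_0 = (-1.14, -0.70);  n_0 = (-0.5233, +0.8522)
edge 4: e_4 = (+0.15, +4.93);  n_4 = (+0.9995, -0.0304)
∠(n_0, n_4) = 123.29°
δ = |180° − 123.29°| = 56.71°
56.71° > 2α = 17.06°  →  invalid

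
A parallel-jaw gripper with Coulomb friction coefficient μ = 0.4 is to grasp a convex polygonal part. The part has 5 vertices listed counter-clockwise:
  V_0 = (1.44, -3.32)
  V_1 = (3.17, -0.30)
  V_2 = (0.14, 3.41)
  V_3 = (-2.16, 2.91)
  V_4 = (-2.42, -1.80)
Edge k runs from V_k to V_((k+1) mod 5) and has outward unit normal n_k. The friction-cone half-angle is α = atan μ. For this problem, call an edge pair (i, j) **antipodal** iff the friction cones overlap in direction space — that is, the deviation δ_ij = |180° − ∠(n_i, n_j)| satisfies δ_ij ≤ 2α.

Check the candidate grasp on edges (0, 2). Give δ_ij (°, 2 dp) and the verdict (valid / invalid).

δ = 47.93°, invalid

α = atan 0.4 = 21.80°;  2α = 43.60°
edge 0: e_0 = (+1.73, +3.02);  n_0 = (+0.8677, -0.4971)
edge 2: e_2 = (-2.30, -0.50);  n_2 = (-0.2124, +0.9772)
∠(n_0, n_2) = 132.07°
δ = |180° − 132.07°| = 47.93°
47.93° > 2α = 43.60°  →  invalid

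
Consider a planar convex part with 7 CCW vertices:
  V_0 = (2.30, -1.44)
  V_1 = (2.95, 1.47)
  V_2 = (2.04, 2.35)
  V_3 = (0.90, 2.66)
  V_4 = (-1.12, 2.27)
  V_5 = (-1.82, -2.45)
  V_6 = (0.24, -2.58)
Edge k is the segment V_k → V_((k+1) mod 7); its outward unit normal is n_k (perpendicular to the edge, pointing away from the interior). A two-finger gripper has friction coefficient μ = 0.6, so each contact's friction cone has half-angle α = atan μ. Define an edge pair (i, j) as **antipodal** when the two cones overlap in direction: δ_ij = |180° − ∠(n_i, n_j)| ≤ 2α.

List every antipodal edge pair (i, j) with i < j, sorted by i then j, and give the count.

count = 8; pairs: (0,4), (1,4), (1,5), (2,5), (2,6), (3,5), (3,6), (4,6)

α = atan 0.6 = 30.96°;  2α = 61.93°
n_0 = (+0.9759, -0.2180)
n_1 = (+0.6952, +0.7189)
n_2 = (+0.2624, +0.9650)
n_3 = (-0.1896, +0.9819)
n_4 = (-0.9892, +0.1467)
n_5 = (-0.0630, -0.9980)
n_6 = (+0.4842, -0.8750)
  (0,1): δ = 121.45°  ·
  (0,2): δ = 92.62°  ·
  (0,3): δ = 66.48°  ·
  (0,4): δ = 4.16°  ✓
  (0,5): δ = 98.98°  ·
  (0,6): δ = 131.55°  ·
  (1,2): δ = 151.17°  ·
  (1,3): δ = 125.03°  ·
  (1,4): δ = 54.40°  ✓
  (1,5): δ = 40.43°  ✓
  (1,6): δ = 73.00°  ·
  (2,3): δ = 153.86°  ·
  (2,4): δ = 83.22°  ·
  (2,5): δ = 11.60°  ✓
  (2,6): δ = 44.17°  ✓
  (3,4): δ = 109.36°  ·
  (3,5): δ = 14.54°  ✓
  (3,6): δ = 18.03°  ✓
  (4,5): δ = 85.18°  ·
  (4,6): δ = 52.60°  ✓
  (5,6): δ = 147.43°  ·
antipodal pairs: 8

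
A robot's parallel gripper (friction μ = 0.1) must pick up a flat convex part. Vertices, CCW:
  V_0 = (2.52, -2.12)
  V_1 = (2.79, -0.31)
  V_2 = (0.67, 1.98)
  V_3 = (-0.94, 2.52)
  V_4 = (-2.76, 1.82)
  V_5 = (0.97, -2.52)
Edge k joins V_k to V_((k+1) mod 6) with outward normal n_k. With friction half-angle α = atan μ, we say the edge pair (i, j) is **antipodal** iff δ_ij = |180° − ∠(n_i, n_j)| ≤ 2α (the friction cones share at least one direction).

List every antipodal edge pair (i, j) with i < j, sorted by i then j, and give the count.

α = atan 0.1 = 5.71°;  2α = 11.42°
n_0 = (+0.9891, -0.1475)
n_1 = (+0.7338, +0.6793)
n_2 = (+0.3180, +0.9481)
n_3 = (-0.3590, +0.9333)
n_4 = (-0.7584, -0.6518)
n_5 = (+0.2499, -0.9683)
  (0,1): δ = 128.72°  ·
  (0,2): δ = 100.06°  ·
  (0,3): δ = 60.48°  ·
  (0,4): δ = 49.16°  ·
  (0,5): δ = 112.95°  ·
  (1,2): δ = 151.33°  ·
  (1,3): δ = 111.75°  ·
  (1,4): δ = 2.12°  ✓
  (1,5): δ = 61.68°  ·
  (2,3): δ = 140.42°  ·
  (2,4): δ = 30.78°  ·
  (2,5): δ = 33.01°  ·
  (3,4): δ = 70.36°  ·
  (3,5): δ = 6.57°  ✓
  (4,5): δ = 116.21°  ·
antipodal pairs: 2

count = 2; pairs: (1,4), (3,5)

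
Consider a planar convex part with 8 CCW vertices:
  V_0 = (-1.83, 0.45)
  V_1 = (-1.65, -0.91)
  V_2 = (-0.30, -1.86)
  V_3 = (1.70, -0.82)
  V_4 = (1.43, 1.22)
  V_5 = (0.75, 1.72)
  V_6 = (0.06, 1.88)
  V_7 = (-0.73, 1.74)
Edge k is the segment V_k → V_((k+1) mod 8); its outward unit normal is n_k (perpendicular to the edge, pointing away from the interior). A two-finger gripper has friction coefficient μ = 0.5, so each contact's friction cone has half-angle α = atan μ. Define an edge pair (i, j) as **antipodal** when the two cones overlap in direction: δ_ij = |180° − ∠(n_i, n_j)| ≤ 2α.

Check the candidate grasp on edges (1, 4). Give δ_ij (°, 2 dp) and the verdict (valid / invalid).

α = atan 0.5 = 26.57°;  2α = 53.13°
edge 1: e_1 = (+1.35, -0.95);  n_1 = (-0.5755, -0.8178)
edge 4: e_4 = (-0.68, +0.50);  n_4 = (+0.5924, +0.8057)
∠(n_1, n_4) = 178.81°
δ = |180° − 178.81°| = 1.19°
1.19° ≤ 2α = 53.13°  →  valid

δ = 1.19°, valid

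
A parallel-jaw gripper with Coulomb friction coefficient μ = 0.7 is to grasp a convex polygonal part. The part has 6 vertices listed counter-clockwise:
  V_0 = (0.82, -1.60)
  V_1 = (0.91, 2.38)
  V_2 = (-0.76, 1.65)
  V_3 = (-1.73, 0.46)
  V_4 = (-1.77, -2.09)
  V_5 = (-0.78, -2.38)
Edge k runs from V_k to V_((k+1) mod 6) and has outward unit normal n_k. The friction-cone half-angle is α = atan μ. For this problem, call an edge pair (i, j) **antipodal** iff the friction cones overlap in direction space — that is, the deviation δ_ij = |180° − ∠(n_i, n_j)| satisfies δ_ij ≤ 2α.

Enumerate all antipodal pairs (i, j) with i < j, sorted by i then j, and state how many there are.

count = 8; pairs: (0,1), (0,2), (0,3), (1,4), (1,5), (2,4), (2,5), (3,5)

α = atan 0.7 = 34.99°;  2α = 69.98°
n_0 = (+0.9997, -0.0226)
n_1 = (-0.4005, +0.9163)
n_2 = (-0.7751, +0.6318)
n_3 = (-0.9999, +0.0157)
n_4 = (-0.2811, -0.9597)
n_5 = (+0.4382, -0.8989)
  (0,1): δ = 65.09°  ✓
  (0,2): δ = 37.89°  ✓
  (0,3): δ = 0.40°  ✓
  (0,4): δ = 74.97°  ·
  (0,5): δ = 117.28°  ·
  (1,2): δ = 152.80°  ·
  (1,3): δ = 114.51°  ·
  (1,4): δ = 39.94°  ✓
  (1,5): δ = 2.38°  ✓
  (2,3): δ = 141.71°  ·
  (2,4): δ = 67.14°  ✓
  (2,5): δ = 24.83°  ✓
  (3,4): δ = 105.43°  ·
  (3,5): δ = 63.11°  ✓
  (4,5): δ = 137.68°  ·
antipodal pairs: 8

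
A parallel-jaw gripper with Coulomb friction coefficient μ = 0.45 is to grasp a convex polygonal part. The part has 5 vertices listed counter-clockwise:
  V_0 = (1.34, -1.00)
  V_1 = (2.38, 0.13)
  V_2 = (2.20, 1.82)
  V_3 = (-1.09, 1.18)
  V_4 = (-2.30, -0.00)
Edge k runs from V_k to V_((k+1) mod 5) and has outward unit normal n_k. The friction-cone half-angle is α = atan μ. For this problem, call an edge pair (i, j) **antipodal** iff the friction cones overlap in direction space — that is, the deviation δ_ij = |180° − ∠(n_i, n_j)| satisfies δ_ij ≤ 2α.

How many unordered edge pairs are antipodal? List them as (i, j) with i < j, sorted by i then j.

count = 3; pairs: (0,2), (0,3), (2,4)

α = atan 0.45 = 24.23°;  2α = 48.46°
n_0 = (+0.7358, -0.6772)
n_1 = (+0.9944, +0.1059)
n_2 = (-0.1909, +0.9816)
n_3 = (-0.6982, +0.7159)
n_4 = (-0.2649, -0.9643)
  (0,1): δ = 131.30°  ·
  (0,2): δ = 36.37°  ✓
  (0,3): δ = 3.09°  ✓
  (0,4): δ = 117.26°  ·
  (1,2): δ = 85.07°  ·
  (1,3): δ = 51.80°  ·
  (1,4): δ = 68.56°  ·
  (2,3): δ = 146.73°  ·
  (2,4): δ = 26.37°  ✓
  (3,4): δ = 59.64°  ·
antipodal pairs: 3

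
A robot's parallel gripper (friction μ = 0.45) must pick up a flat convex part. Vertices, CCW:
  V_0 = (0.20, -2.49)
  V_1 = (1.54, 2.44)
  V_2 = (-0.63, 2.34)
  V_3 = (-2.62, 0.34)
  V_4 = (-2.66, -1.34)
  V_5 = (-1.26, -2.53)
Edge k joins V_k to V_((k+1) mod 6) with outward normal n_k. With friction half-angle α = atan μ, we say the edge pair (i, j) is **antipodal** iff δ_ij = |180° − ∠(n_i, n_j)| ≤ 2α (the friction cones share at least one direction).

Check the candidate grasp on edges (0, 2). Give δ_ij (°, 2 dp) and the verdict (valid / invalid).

δ = 29.65°, valid

α = atan 0.45 = 24.23°;  2α = 48.46°
edge 0: e_0 = (+1.34, +4.93);  n_0 = (+0.9650, -0.2623)
edge 2: e_2 = (-1.99, -2.00);  n_2 = (-0.7089, +0.7053)
∠(n_0, n_2) = 150.35°
δ = |180° − 150.35°| = 29.65°
29.65° ≤ 2α = 48.46°  →  valid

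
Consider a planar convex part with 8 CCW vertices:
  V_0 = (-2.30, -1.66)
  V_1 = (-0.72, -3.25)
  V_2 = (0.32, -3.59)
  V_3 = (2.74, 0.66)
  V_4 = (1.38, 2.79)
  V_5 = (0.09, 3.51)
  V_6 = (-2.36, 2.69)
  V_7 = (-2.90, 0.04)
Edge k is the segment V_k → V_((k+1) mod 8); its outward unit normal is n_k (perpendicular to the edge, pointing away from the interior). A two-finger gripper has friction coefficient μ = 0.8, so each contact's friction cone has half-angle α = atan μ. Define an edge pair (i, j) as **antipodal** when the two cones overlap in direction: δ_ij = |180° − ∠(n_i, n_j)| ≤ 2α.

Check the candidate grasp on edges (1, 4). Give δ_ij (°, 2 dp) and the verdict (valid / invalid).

δ = 11.06°, valid

α = atan 0.8 = 38.66°;  2α = 77.32°
edge 1: e_1 = (+1.04, -0.34);  n_1 = (-0.3107, -0.9505)
edge 4: e_4 = (-1.29, +0.72);  n_4 = (+0.4874, +0.8732)
∠(n_1, n_4) = 168.94°
δ = |180° − 168.94°| = 11.06°
11.06° ≤ 2α = 77.32°  →  valid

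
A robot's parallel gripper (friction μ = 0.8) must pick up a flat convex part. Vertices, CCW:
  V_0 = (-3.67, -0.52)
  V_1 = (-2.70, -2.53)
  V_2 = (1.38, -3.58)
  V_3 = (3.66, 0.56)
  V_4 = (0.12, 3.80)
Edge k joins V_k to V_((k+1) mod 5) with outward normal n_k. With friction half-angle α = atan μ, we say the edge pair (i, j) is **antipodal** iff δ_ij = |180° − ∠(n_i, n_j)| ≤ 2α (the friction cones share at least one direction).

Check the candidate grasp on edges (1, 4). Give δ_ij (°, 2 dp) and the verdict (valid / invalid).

α = atan 0.8 = 38.66°;  2α = 77.32°
edge 1: e_1 = (+4.08, -1.05);  n_1 = (-0.2492, -0.9684)
edge 4: e_4 = (-3.79, -4.32);  n_4 = (-0.7517, +0.6595)
∠(n_1, n_4) = 116.83°
δ = |180° − 116.83°| = 63.17°
63.17° ≤ 2α = 77.32°  →  valid

δ = 63.17°, valid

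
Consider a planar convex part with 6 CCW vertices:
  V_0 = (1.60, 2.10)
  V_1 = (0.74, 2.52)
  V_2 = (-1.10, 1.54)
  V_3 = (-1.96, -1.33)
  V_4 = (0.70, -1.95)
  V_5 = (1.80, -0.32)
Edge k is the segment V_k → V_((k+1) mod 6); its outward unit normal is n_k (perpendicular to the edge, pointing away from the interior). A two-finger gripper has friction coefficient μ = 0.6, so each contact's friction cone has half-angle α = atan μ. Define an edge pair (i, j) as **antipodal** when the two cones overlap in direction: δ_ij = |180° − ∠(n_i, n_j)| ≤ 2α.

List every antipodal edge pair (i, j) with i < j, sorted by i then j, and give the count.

count = 5; pairs: (0,3), (1,3), (1,4), (2,4), (2,5)

α = atan 0.6 = 30.96°;  2α = 61.93°
n_0 = (+0.4388, +0.8986)
n_1 = (-0.4701, +0.8826)
n_2 = (-0.9579, +0.2870)
n_3 = (-0.2270, -0.9739)
n_4 = (+0.8289, -0.5594)
n_5 = (+0.9966, +0.0824)
  (0,1): δ = 125.93°  ·
  (0,2): δ = 80.65°  ·
  (0,3): δ = 12.91°  ✓
  (0,4): δ = 82.02°  ·
  (0,5): δ = 120.75°  ·
  (1,2): δ = 134.72°  ·
  (1,3): δ = 41.16°  ✓
  (1,4): δ = 27.95°  ✓
  (1,5): δ = 66.68°  ·
  (2,3): δ = 86.44°  ·
  (2,4): δ = 17.33°  ✓
  (2,5): δ = 21.41°  ✓
  (3,4): δ = 110.89°  ·
  (3,5): δ = 72.16°  ·
  (4,5): δ = 141.26°  ·
antipodal pairs: 5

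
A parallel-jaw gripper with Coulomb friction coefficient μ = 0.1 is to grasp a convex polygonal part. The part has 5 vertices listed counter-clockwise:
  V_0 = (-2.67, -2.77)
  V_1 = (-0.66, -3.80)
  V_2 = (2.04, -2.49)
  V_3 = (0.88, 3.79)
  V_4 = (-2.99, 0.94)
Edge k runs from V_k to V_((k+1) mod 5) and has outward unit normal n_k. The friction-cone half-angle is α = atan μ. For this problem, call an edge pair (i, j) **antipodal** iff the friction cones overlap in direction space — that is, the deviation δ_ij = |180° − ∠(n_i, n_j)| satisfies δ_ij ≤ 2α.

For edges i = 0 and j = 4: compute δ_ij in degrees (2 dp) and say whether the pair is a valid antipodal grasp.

α = atan 0.1 = 5.71°;  2α = 11.42°
edge 0: e_0 = (+2.01, -1.03);  n_0 = (-0.4560, -0.8900)
edge 4: e_4 = (+0.32, -3.71);  n_4 = (-0.9963, -0.0859)
∠(n_0, n_4) = 57.94°
δ = |180° − 57.94°| = 122.06°
122.06° > 2α = 11.42°  →  invalid

δ = 122.06°, invalid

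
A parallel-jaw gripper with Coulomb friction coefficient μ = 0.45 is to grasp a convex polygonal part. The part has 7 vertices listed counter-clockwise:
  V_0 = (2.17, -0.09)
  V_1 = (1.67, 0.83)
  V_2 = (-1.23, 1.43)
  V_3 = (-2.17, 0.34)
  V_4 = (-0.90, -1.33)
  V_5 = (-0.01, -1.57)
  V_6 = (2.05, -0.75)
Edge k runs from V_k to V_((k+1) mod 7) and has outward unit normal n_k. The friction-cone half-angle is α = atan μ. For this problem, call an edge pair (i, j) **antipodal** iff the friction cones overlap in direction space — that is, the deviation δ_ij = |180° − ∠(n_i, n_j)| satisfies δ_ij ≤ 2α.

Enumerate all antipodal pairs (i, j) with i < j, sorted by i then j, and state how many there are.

count = 8; pairs: (0,3), (0,4), (1,3), (1,4), (1,5), (2,5), (2,6), (3,6)

α = atan 0.45 = 24.23°;  2α = 48.46°
n_0 = (+0.8786, +0.4775)
n_1 = (+0.2026, +0.9793)
n_2 = (-0.7573, +0.6531)
n_3 = (-0.7960, -0.6053)
n_4 = (-0.2604, -0.9655)
n_5 = (+0.3698, -0.9291)
n_6 = (+0.9839, -0.1789)
  (0,1): δ = 130.21°  ·
  (0,2): δ = 69.30°  ·
  (0,3): δ = 8.73°  ✓
  (0,4): δ = 46.39°  ✓
  (0,5): δ = 83.18°  ·
  (0,6): δ = 141.17°  ·
  (1,2): δ = 119.08°  ·
  (1,3): δ = 41.06°  ✓
  (1,4): δ = 3.40°  ✓
  (1,5): δ = 33.39°  ✓
  (1,6): δ = 91.38°  ·
  (2,3): δ = 101.97°  ·
  (2,4): δ = 64.32°  ·
  (2,5): δ = 27.52°  ✓
  (2,6): δ = 30.47°  ✓
  (3,4): δ = 142.34°  ·
  (3,5): δ = 105.55°  ·
  (3,6): δ = 47.56°  ✓
  (4,5): δ = 143.20°  ·
  (4,6): δ = 85.21°  ·
  (5,6): δ = 122.01°  ·
antipodal pairs: 8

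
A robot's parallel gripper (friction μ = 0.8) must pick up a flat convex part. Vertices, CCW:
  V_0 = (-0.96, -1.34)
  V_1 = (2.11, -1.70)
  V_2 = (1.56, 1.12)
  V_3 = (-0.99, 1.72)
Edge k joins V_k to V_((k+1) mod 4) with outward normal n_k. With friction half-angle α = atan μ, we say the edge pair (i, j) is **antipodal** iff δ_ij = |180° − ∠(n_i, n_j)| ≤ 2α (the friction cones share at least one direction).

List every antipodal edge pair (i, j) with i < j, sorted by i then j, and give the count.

α = atan 0.8 = 38.66°;  2α = 77.32°
n_0 = (-0.1165, -0.9932)
n_1 = (+0.9815, +0.1914)
n_2 = (+0.2290, +0.9734)
n_3 = (-1.0000, -0.0098)
  (0,1): δ = 72.28°  ✓
  (0,2): δ = 6.55°  ✓
  (0,3): δ = 97.25°  ·
  (1,2): δ = 114.28°  ·
  (1,3): δ = 10.47°  ✓
  (2,3): δ = 76.20°  ✓
antipodal pairs: 4

count = 4; pairs: (0,1), (0,2), (1,3), (2,3)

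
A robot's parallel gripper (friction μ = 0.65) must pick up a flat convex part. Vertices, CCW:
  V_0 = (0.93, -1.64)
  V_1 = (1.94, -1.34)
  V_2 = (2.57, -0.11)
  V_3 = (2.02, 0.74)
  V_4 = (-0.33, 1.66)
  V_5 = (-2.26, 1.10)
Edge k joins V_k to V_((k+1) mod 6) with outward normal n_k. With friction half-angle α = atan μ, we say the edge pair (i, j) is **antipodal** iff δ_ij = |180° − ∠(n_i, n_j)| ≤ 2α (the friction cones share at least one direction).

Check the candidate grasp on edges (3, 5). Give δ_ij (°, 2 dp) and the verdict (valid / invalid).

α = atan 0.65 = 33.02°;  2α = 66.05°
edge 3: e_3 = (-2.35, +0.92);  n_3 = (+0.3645, +0.9312)
edge 5: e_5 = (+3.19, -2.74);  n_5 = (-0.6516, -0.7586)
∠(n_3, n_5) = 160.72°
δ = |180° − 160.72°| = 19.28°
19.28° ≤ 2α = 66.05°  →  valid

δ = 19.28°, valid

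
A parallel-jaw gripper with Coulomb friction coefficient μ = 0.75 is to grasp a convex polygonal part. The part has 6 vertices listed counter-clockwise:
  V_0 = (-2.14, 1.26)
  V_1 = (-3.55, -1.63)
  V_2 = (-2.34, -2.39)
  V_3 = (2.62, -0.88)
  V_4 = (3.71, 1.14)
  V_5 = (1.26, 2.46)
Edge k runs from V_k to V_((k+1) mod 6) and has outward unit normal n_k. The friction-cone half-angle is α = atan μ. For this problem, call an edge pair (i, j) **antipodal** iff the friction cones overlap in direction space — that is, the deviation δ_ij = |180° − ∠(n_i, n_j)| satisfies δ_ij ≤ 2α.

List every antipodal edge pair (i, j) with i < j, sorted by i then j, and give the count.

α = atan 0.75 = 36.87°;  2α = 73.74°
n_0 = (-0.8987, +0.4385)
n_1 = (-0.5319, -0.8468)
n_2 = (+0.2912, -0.9567)
n_3 = (+0.8801, -0.4749)
n_4 = (+0.4743, +0.8804)
n_5 = (-0.3328, +0.9430)
  (0,1): δ = 96.13°  ·
  (0,2): δ = 47.06°  ✓
  (0,3): δ = 2.34°  ✓
  (0,4): δ = 87.69°  ·
  (0,5): δ = 135.45°  ·
  (1,2): δ = 130.93°  ·
  (1,3): δ = 86.22°  ·
  (1,4): δ = 3.82°  ✓
  (1,5): δ = 51.57°  ✓
  (2,3): δ = 135.28°  ·
  (2,4): δ = 45.25°  ✓
  (2,5): δ = 2.51°  ✓
  (3,4): δ = 89.96°  ·
  (3,5): δ = 42.21°  ✓
  (4,5): δ = 132.25°  ·
antipodal pairs: 7

count = 7; pairs: (0,2), (0,3), (1,4), (1,5), (2,4), (2,5), (3,5)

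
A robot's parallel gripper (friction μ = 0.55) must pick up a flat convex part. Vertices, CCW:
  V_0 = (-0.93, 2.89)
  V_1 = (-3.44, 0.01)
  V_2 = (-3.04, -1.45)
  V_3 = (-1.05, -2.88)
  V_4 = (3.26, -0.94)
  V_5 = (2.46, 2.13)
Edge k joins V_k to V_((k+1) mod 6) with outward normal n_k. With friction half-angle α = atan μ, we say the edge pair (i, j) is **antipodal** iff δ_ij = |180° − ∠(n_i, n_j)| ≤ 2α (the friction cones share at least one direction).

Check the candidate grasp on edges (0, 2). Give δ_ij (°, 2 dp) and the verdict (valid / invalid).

α = atan 0.55 = 28.81°;  2α = 57.62°
edge 0: e_0 = (-2.51, -2.88);  n_0 = (-0.7539, +0.6570)
edge 2: e_2 = (+1.99, -1.43);  n_2 = (-0.5836, -0.8121)
∠(n_0, n_2) = 95.37°
δ = |180° − 95.37°| = 84.63°
84.63° > 2α = 57.62°  →  invalid

δ = 84.63°, invalid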